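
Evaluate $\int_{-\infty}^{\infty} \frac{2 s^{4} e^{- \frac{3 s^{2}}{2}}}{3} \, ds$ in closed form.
$\frac{2 \sqrt{6} \sqrt{\pi}}{27}$

Begin with the known integral
$$J(a) = \int_{-\infty}^{\infty} \frac{2 e^{- a s^{2}}}{3} \, ds = \frac{2 \sqrt{\pi}}{3 \sqrt{a}}.$$

Differentiating under the integral sign brings down a factor of $(-s^2)$:
$$\frac{dJ}{da} = \int_{-\infty}^{\infty} - \frac{2 s^{2} e^{- a s^{2}}}{3} \, ds = - \frac{\sqrt{\pi}}{3 a^{\frac{3}{2}}}.$$

Repeating twice in total — each differentiation brings down another $(-s^2)$ — gives
$$\frac{d^{2}J}{da^{2}} = \int_{-\infty}^{\infty} \frac{2 s^{4} e^{- a s^{2}}}{3} \, ds = \frac{\sqrt{\pi}}{2 a^{\frac{5}{2}}},$$
and the integrand here is exactly the target integrand, so $I = \frac{\sqrt{\pi}}{2 a^{\frac{5}{2}}}$.

Setting $a = \frac{3}{2}$:
$$I = \frac{2 \sqrt{6} \sqrt{\pi}}{27}.$$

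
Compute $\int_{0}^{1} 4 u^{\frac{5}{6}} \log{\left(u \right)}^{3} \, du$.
$- \frac{31104}{14641}$

Start from the elementary integral
$$J(a) = \int_{0}^{1} 4 u^{a} \, du = \frac{4}{a + 1}.$$

Differentiating under the integral sign brings down a factor of $\ln u$:
$$\frac{dJ}{da} = \int_{0}^{1} 4 u^{a} \log{\left(u \right)} \, du = - \frac{4}{\left(a + 1\right)^{2}}.$$

Repeating $3$ times in total — each differentiation brings down another $\ln u$ — gives
$$\frac{d^{3}J}{da^{3}} = \int_{0}^{1} 4 u^{a} \log{\left(u \right)}^{3} \, du = - \frac{24}{\left(a + 1\right)^{4}},$$
and the integrand here is exactly the target integrand, so $I = - \frac{24}{\left(a + 1\right)^{4}}$.

Setting $a = \frac{5}{6}$:
$$I = - \frac{31104}{14641}.$$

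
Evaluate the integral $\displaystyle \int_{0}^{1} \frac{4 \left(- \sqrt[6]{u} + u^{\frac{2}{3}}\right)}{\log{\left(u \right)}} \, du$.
$- \log{\left(\frac{2401}{10000} \right)}$

Introduce a parameter $a$ in the exponent: let $I(a) = \int_{0}^{1} \frac{4 \left(u^{\frac{2}{3}} - u^{a}\right)}{\log{\left(u \right)}} \, du$.

Since $\dfrac{\partial}{\partial a}\,u^{a} = u^{a} \ln u$, the $\ln u$ in the denominator cancels and
$$\frac{dI}{da} = \int_{0}^{1} -4 u^{a} \, du = -4 \left[\frac{u^{a+1}}{a+1}\right]_0^1 = - \frac{4}{a + 1}.$$

Integrating with respect to $a$ gives $I(a) = - \log{\left(\frac{81 \left(a + 1\right)^{4}}{625} \right)} + C$.

At $a = \frac{2}{3}$ the integrand is identically $0$, so $I(\frac{2}{3}) = 0$. The closed form gives $0$, hence $C = 0$.

Setting $a = \frac{1}{6}$:
$$I = - \log{\left(\frac{2401}{10000} \right)}.$$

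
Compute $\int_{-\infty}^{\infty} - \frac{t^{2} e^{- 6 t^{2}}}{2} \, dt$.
$- \frac{\sqrt{6} \sqrt{\pi}}{144}$

Begin with the known integral
$$J(a) = \int_{-\infty}^{\infty} - \frac{e^{- a t^{2}}}{2} \, dt = - \frac{\sqrt{\pi}}{2 \sqrt{a}}.$$

Differentiating under the integral sign brings down a factor of $(-t^2)$:
$$\frac{dJ}{da} = \int_{-\infty}^{\infty} \frac{t^{2} e^{- a t^{2}}}{2} \, dt = \frac{\sqrt{\pi}}{4 a^{\frac{3}{2}}}.$$

The integral on the left is $-I$, so $I = - \frac{\sqrt{\pi}}{4 a^{\frac{3}{2}}}$.

Setting $a = 6$:
$$I = - \frac{\sqrt{6} \sqrt{\pi}}{144}.$$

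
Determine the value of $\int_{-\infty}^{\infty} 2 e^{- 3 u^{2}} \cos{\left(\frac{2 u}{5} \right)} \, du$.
$\frac{2 \sqrt{3} \sqrt{\pi}}{3 e^{\frac{1}{75}}}$

Define $I(b) = \int_{-\infty}^{\infty} 2 e^{- 3 u^{2}} \cos{\left(b u \right)} \, du$.

Differentiating under the integral sign,
$$I'(b) = \int_{-\infty}^{\infty} - 2 u e^{- 3 u^{2}} \sin{\left(b u \right)} \, du.$$

Integrate $\int_{-\infty}^{\infty} u \sin(b u)\, e^{- 3 u^{2}}\, du$ by parts with $w = \sin(b u)$ and $dv = u\, e^{- 3 u^{2}}\, du$, giving $v = - \frac{e^{- 3 u^{2}}}{6}$. The boundary term vanishes and
$$\int_{-\infty}^{\infty} u \sin(b u)\, e^{- 3 u^{2}}\, du = \frac{b}{6} \int_{-\infty}^{\infty} \cos(b u)\, e^{- 3 u^{2}}\, du,$$
so $I'(b) = - \frac{b}{6}\, I(b)$.

This is a separable first-order ODE; solving with the initial condition $I(0) = \int_{-\infty}^{\infty} 2 e^{- 3 u^{2}}\,du = \frac{2 \sqrt{3} \sqrt{\pi}}{3}$ gives
$$I(b) = \frac{2 \sqrt{3} \sqrt{\pi} e^{- \frac{b^{2}}{12}}}{3}.$$

Setting $b = \frac{2}{5}$:
$$I = \frac{2 \sqrt{3} \sqrt{\pi}}{3 e^{\frac{1}{75}}}.$$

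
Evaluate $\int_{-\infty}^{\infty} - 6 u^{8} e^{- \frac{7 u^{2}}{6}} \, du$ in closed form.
$- \frac{7290 \sqrt{42} \sqrt{\pi}}{2401}$

Consider the simpler parametrised integral
$$J(a) = \int_{-\infty}^{\infty} - 6 e^{- a u^{2}} \, du = - \frac{6 \sqrt{\pi}}{\sqrt{a}}.$$

Differentiating under the integral sign brings down a factor of $(-u^2)$:
$$\frac{dJ}{da} = \int_{-\infty}^{\infty} 6 u^{2} e^{- a u^{2}} \, du = \frac{3 \sqrt{\pi}}{a^{\frac{3}{2}}}.$$

Repeating $4$ times in total — each differentiation brings down another $(-u^2)$ — gives
$$\frac{d^{4}J}{da^{4}} = \int_{-\infty}^{\infty} - 6 u^{8} e^{- a u^{2}} \, du = - \frac{315 \sqrt{\pi}}{8 a^{\frac{9}{2}}},$$
and the integrand here is exactly the target integrand, so $I = - \frac{315 \sqrt{\pi}}{8 a^{\frac{9}{2}}}$.

Setting $a = \frac{7}{6}$:
$$I = - \frac{7290 \sqrt{42} \sqrt{\pi}}{2401}.$$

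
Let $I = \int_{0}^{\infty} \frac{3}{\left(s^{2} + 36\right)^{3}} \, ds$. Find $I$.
$\frac{\pi}{13824}$

Start from the standard arctangent integral
$$J(a) = \int_{0}^{\infty} \frac{3}{a^{2} + s^{2}} \, ds = \frac{3 \pi}{2 a}.$$

Differentiating under the integral sign with respect to $a$,
$$\frac{dJ}{da} = \int_{0}^{\infty} - \frac{6 a}{\left(a^{2} + s^{2}\right)^{2}} \, ds = - \frac{3 \pi}{2 a^{2}},$$
so $\int_{0}^{\infty} \frac{3}{\left(a^{2} + s^{2}\right)^{2}} \, ds = \frac{3 \pi}{4 a^{3}}$.

Repeating — each differentiation of $1/(s^2+a^2)^j$ produces $-2ja/(s^2+a^2)^{j+1}$ — and dividing through by $-2ja$ at each step yields, after $2$ differentiations in total,
$$\int_{0}^{\infty} \frac{3}{\left(a^{2} + s^{2}\right)^{3}} \, ds = \frac{9 \pi}{16 a^{5}}.$$

Setting $a = 6$:
$$I = \frac{\pi}{13824}.$$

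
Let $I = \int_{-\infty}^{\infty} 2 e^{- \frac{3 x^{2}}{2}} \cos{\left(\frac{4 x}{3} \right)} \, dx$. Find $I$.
$\frac{2 \sqrt{6} \sqrt{\pi}}{3 e^{\frac{8}{27}}}$

Treat the cosine frequency as a parameter and define $I(b) = \int_{-\infty}^{\infty} 2 e^{- \frac{3 x^{2}}{2}} \cos{\left(b x \right)} \, dx$.

Differentiating under the integral sign,
$$I'(b) = \int_{-\infty}^{\infty} - 2 x e^{- \frac{3 x^{2}}{2}} \sin{\left(b x \right)} \, dx.$$

Integrate $\int_{-\infty}^{\infty} x \sin(b x)\, e^{- \frac{3 x^{2}}{2}}\, dx$ by parts with $u = \sin(b x)$ and $dv = x\, e^{- \frac{3 x^{2}}{2}}\, dx$, giving $v = - \frac{e^{- \frac{3 x^{2}}{2}}}{3}$. The boundary term vanishes and
$$\int_{-\infty}^{\infty} x \sin(b x)\, e^{- \frac{3 x^{2}}{2}}\, dx = \frac{b}{3} \int_{-\infty}^{\infty} \cos(b x)\, e^{- \frac{3 x^{2}}{2}}\, dx,$$
so $I'(b) = - \frac{b}{3}\, I(b)$.

This is a separable first-order ODE; solving with the initial condition $I(0) = \int_{-\infty}^{\infty} 2 e^{- \frac{3 x^{2}}{2}}\,dx = \frac{2 \sqrt{6} \sqrt{\pi}}{3}$ gives
$$I(b) = \frac{2 \sqrt{6} \sqrt{\pi} e^{- \frac{b^{2}}{6}}}{3}.$$

Setting $b = \frac{4}{3}$:
$$I = \frac{2 \sqrt{6} \sqrt{\pi}}{3 e^{\frac{8}{27}}}.$$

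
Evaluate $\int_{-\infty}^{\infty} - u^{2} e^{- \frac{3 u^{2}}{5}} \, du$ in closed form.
$- \frac{5 \sqrt{15} \sqrt{\pi}}{18}$

Begin with the known integral
$$J(a) = \int_{-\infty}^{\infty} - e^{- a u^{2}} \, du = - \frac{\sqrt{\pi}}{\sqrt{a}}.$$

Differentiating under the integral sign brings down a factor of $(-u^2)$:
$$\frac{dJ}{da} = \int_{-\infty}^{\infty} u^{2} e^{- a u^{2}} \, du = \frac{\sqrt{\pi}}{2 a^{\frac{3}{2}}}.$$

The integral on the left is $-I$, so $I = - \frac{\sqrt{\pi}}{2 a^{\frac{3}{2}}}$.

Setting $a = \frac{3}{5}$:
$$I = - \frac{5 \sqrt{15} \sqrt{\pi}}{18}.$$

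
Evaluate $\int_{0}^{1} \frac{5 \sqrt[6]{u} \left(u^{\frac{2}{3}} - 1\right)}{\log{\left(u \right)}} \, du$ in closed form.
$\log{\left(\frac{161051}{16807} \right)}$

Introduce a parameter $a$ in the exponent: let $I(a) = \int_{0}^{1} \frac{5 \left(- \sqrt[6]{u} + u^{a}\right)}{\log{\left(u \right)}} \, du$.

Since $\dfrac{\partial}{\partial a}\,u^{a} = u^{a} \ln u$, the $\ln u$ in the denominator cancels and
$$\frac{dI}{da} = \int_{0}^{1} 5 u^{a} \, du = 5 \left[\frac{u^{a+1}}{a+1}\right]_0^1 = \frac{5}{a + 1}.$$

Integrating with respect to $a$ gives $I(a) = \log{\left(\frac{7776 \left(a + 1\right)^{5}}{16807} \right)} + C$.

At $a = \frac{1}{6}$ the integrand is identically $0$, so $I(\frac{1}{6}) = 0$. The closed form gives $0$, hence $C = 0$.

Setting $a = \frac{5}{6}$:
$$I = \log{\left(\frac{161051}{16807} \right)}.$$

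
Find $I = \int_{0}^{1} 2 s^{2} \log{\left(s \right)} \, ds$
$- \frac{2}{9}$

Start from the elementary integral
$$J(a) = \int_{0}^{1} 2 s^{a} \, ds = \frac{2}{a + 1}.$$

Differentiating under the integral sign brings down a factor of $\ln s$:
$$\frac{dJ}{da} = \int_{0}^{1} 2 s^{a} \log{\left(s \right)} \, ds = - \frac{2}{\left(a + 1\right)^{2}}.$$

The integral on the left is $I$, so $I = - \frac{2}{\left(a + 1\right)^{2}}$.

Setting $a = 2$:
$$I = - \frac{2}{9}.$$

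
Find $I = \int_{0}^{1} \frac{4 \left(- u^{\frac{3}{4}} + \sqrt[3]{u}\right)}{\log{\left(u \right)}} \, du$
$- \log{\left(\frac{194481}{65536} \right)}$

Consider the one-parameter family: let $I(a) = \int_{0}^{1} \frac{4 \left(\sqrt[3]{u} - u^{a}\right)}{\log{\left(u \right)}} \, du$.

Since $\dfrac{\partial}{\partial a}\,u^{a} = u^{a} \ln u$, the $\ln u$ in the denominator cancels and
$$\frac{dI}{da} = \int_{0}^{1} -4 u^{a} \, du = -4 \left[\frac{u^{a+1}}{a+1}\right]_0^1 = - \frac{4}{a + 1}.$$

Integrating with respect to $a$ gives $I(a) = - \log{\left(\frac{81 \left(a + 1\right)^{4}}{256} \right)} + C$.

At $a = \frac{1}{3}$ the integrand is identically $0$, so $I(\frac{1}{3}) = 0$. The closed form gives $0$, hence $C = 0$.

Setting $a = \frac{3}{4}$:
$$I = - \log{\left(\frac{194481}{65536} \right)}.$$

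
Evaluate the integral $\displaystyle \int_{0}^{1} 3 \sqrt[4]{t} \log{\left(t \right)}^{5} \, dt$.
$- \frac{294912}{3125}$

Begin with the known integral
$$J(a) = \int_{0}^{1} 3 t^{a} \, dt = \frac{3}{a + 1}.$$

Differentiating under the integral sign brings down a factor of $\ln t$:
$$\frac{dJ}{da} = \int_{0}^{1} 3 t^{a} \log{\left(t \right)} \, dt = - \frac{3}{\left(a + 1\right)^{2}}.$$

Repeating $5$ times in total — each differentiation brings down another $\ln t$ — gives
$$\frac{d^{5}J}{da^{5}} = \int_{0}^{1} 3 t^{a} \log{\left(t \right)}^{5} \, dt = - \frac{360}{\left(a + 1\right)^{6}},$$
and the integrand here is exactly the target integrand, so $I = - \frac{360}{\left(a + 1\right)^{6}}$.

Setting $a = \frac{1}{4}$:
$$I = - \frac{294912}{3125}.$$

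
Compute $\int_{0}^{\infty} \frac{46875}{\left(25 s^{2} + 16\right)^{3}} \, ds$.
$\frac{28125 \pi}{16384}$

Recall the elementary integral
$$J(a) = \int_{0}^{\infty} \frac{3}{a^{2} + s^{2}} \, ds = \frac{3 \pi}{2 a}.$$

Differentiating under the integral sign with respect to $a$,
$$\frac{dJ}{da} = \int_{0}^{\infty} - \frac{6 a}{\left(a^{2} + s^{2}\right)^{2}} \, ds = - \frac{3 \pi}{2 a^{2}},$$
so $\int_{0}^{\infty} \frac{3}{\left(a^{2} + s^{2}\right)^{2}} \, ds = \frac{3 \pi}{4 a^{3}}$.

Repeating — each differentiation of $1/(s^2+a^2)^j$ produces $-2ja/(s^2+a^2)^{j+1}$ — and dividing through by $-2ja$ at each step yields, after $2$ differentiations in total,
$$\int_{0}^{\infty} \frac{3}{\left(a^{2} + s^{2}\right)^{3}} \, ds = \frac{9 \pi}{16 a^{5}}.$$

Setting $a = \frac{4}{5}$:
$$I = \frac{28125 \pi}{16384}.$$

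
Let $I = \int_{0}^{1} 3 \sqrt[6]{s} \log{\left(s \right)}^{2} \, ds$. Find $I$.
$\frac{1296}{343}$

Start from the elementary integral
$$J(a) = \int_{0}^{1} 3 s^{a} \, ds = \frac{3}{a + 1}.$$

Differentiating under the integral sign brings down a factor of $\ln s$:
$$\frac{dJ}{da} = \int_{0}^{1} 3 s^{a} \log{\left(s \right)} \, ds = - \frac{3}{\left(a + 1\right)^{2}}.$$

Repeating twice in total — each differentiation brings down another $\ln s$ — gives
$$\frac{d^{2}J}{da^{2}} = \int_{0}^{1} 3 s^{a} \log{\left(s \right)}^{2} \, ds = \frac{6}{\left(a + 1\right)^{3}},$$
and the integrand here is exactly the target integrand, so $I = \frac{6}{\left(a + 1\right)^{3}}$.

Setting $a = \frac{1}{6}$:
$$I = \frac{1296}{343}.$$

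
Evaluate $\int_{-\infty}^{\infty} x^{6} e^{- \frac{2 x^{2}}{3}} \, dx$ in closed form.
$\frac{405 \sqrt{6} \sqrt{\pi}}{128}$

Start from the elementary integral
$$J(a) = \int_{-\infty}^{\infty} e^{- a x^{2}} \, dx = \frac{\sqrt{\pi}}{\sqrt{a}}.$$

Differentiating under the integral sign brings down a factor of $(-x^2)$:
$$\frac{dJ}{da} = \int_{-\infty}^{\infty} - x^{2} e^{- a x^{2}} \, dx = - \frac{\sqrt{\pi}}{2 a^{\frac{3}{2}}}.$$

Repeating $3$ times in total — each differentiation brings down another $(-x^2)$ — gives
$$\frac{d^{3}J}{da^{3}} = \int_{-\infty}^{\infty} - x^{6} e^{- a x^{2}} \, dx = - \frac{15 \sqrt{\pi}}{8 a^{\frac{7}{2}}},$$
and the integrand here is $(-1)^{3}$ times the target integrand, so $I = (-1)^{3}\,\frac{d^{3}J}{da^{3}} = \frac{15 \sqrt{\pi}}{8 a^{\frac{7}{2}}}$.

Setting $a = \frac{2}{3}$:
$$I = \frac{405 \sqrt{6} \sqrt{\pi}}{128}.$$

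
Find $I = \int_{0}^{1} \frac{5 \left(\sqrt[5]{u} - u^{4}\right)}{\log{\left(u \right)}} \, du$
$\log{\left(\frac{7776}{9765625} \right)}$

Consider the one-parameter family: let $I(a) = \int_{0}^{1} \frac{5 \left(- u^{4} + u^{a}\right)}{\log{\left(u \right)}} \, du$.

Since $\dfrac{\partial}{\partial a}\,u^{a} = u^{a} \ln u$, the $\ln u$ in the denominator cancels and
$$\frac{dI}{da} = \int_{0}^{1} 5 u^{a} \, du = 5 \left[\frac{u^{a+1}}{a+1}\right]_0^1 = \frac{5}{a + 1}.$$

Integrating with respect to $a$ gives $I(a) = \log{\left(\frac{\left(a + 1\right)^{5}}{3125} \right)} + C$.

At $a = 4$ the integrand is identically $0$, so $I(4) = 0$. The closed form gives $0$, hence $C = 0$.

Setting $a = \frac{1}{5}$:
$$I = \log{\left(\frac{7776}{9765625} \right)}.$$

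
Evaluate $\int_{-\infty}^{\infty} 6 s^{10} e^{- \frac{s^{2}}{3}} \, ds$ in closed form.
$\frac{688905 \sqrt{3} \sqrt{\pi}}{16}$

Begin with the known integral
$$J(a) = \int_{-\infty}^{\infty} 6 e^{- a s^{2}} \, ds = \frac{6 \sqrt{\pi}}{\sqrt{a}}.$$

Differentiating under the integral sign brings down a factor of $(-s^2)$:
$$\frac{dJ}{da} = \int_{-\infty}^{\infty} - 6 s^{2} e^{- a s^{2}} \, ds = - \frac{3 \sqrt{\pi}}{a^{\frac{3}{2}}}.$$

Repeating $5$ times in total — each differentiation brings down another $(-s^2)$ — gives
$$\frac{d^{5}J}{da^{5}} = \int_{-\infty}^{\infty} - 6 s^{10} e^{- a s^{2}} \, ds = - \frac{2835 \sqrt{\pi}}{16 a^{\frac{11}{2}}},$$
and the integrand here is $(-1)^{5}$ times the target integrand, so $I = (-1)^{5}\,\frac{d^{5}J}{da^{5}} = \frac{2835 \sqrt{\pi}}{16 a^{\frac{11}{2}}}$.

Setting $a = \frac{1}{3}$:
$$I = \frac{688905 \sqrt{3} \sqrt{\pi}}{16}.$$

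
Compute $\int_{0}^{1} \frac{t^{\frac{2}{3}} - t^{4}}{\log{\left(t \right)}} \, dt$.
$- \log{\left(3 \right)}$

Consider the one-parameter family: let $I(a) = \int_{0}^{1} \frac{- t^{4} + t^{a}}{\log{\left(t \right)}} \, dt$.

Since $\dfrac{\partial}{\partial a}\,t^{a} = t^{a} \ln t$, the $\ln t$ in the denominator cancels and
$$\frac{dI}{da} = \int_{0}^{1} t^{a} \, dt = \left[\frac{t^{a+1}}{a+1}\right]_0^1 = \frac{1}{a + 1}.$$

Integrating with respect to $a$ gives $I(a) = \log{\left(\frac{a}{5} + \frac{1}{5} \right)} + C$.

At $a = 4$ the integrand is identically $0$, so $I(4) = 0$. The closed form gives $0$, hence $C = 0$.

Setting $a = \frac{2}{3}$:
$$I = - \log{\left(3 \right)}.$$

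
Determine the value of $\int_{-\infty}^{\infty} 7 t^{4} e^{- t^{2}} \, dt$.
$\frac{21 \sqrt{\pi}}{4}$

Start from the elementary integral
$$J(a) = \int_{-\infty}^{\infty} 7 e^{- a t^{2}} \, dt = \frac{7 \sqrt{\pi}}{\sqrt{a}}.$$

Differentiating under the integral sign brings down a factor of $(-t^2)$:
$$\frac{dJ}{da} = \int_{-\infty}^{\infty} - 7 t^{2} e^{- a t^{2}} \, dt = - \frac{7 \sqrt{\pi}}{2 a^{\frac{3}{2}}}.$$

Repeating twice in total — each differentiation brings down another $(-t^2)$ — gives
$$\frac{d^{2}J}{da^{2}} = \int_{-\infty}^{\infty} 7 t^{4} e^{- a t^{2}} \, dt = \frac{21 \sqrt{\pi}}{4 a^{\frac{5}{2}}},$$
and the integrand here is exactly the target integrand, so $I = \frac{21 \sqrt{\pi}}{4 a^{\frac{5}{2}}}$.

Setting $a = 1$:
$$I = \frac{21 \sqrt{\pi}}{4}.$$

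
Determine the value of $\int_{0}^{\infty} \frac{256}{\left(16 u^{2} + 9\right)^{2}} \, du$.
$\frac{16 \pi}{27}$

Begin with the known result
$$J(a) = \int_{0}^{\infty} \frac{1}{a^{2} + u^{2}} \, du = \frac{\pi}{2 a}.$$

Differentiating under the integral sign with respect to $a$,
$$\frac{dJ}{da} = \int_{0}^{\infty} - \frac{2 a}{\left(a^{2} + u^{2}\right)^{2}} \, du = - \frac{\pi}{2 a^{2}},$$
so $\int_{0}^{\infty} \frac{1}{\left(a^{2} + u^{2}\right)^{2}} \, du = \frac{\pi}{4 a^{3}}$.

Setting $a = \frac{3}{4}$:
$$I = \frac{16 \pi}{27}.$$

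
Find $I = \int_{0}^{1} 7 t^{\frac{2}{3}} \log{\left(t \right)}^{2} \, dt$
$\frac{378}{125}$

Begin with the known integral
$$J(a) = \int_{0}^{1} 7 t^{a} \, dt = \frac{7}{a + 1}.$$

Differentiating under the integral sign brings down a factor of $\ln t$:
$$\frac{dJ}{da} = \int_{0}^{1} 7 t^{a} \log{\left(t \right)} \, dt = - \frac{7}{\left(a + 1\right)^{2}}.$$

Repeating twice in total — each differentiation brings down another $\ln t$ — gives
$$\frac{d^{2}J}{da^{2}} = \int_{0}^{1} 7 t^{a} \log{\left(t \right)}^{2} \, dt = \frac{14}{\left(a + 1\right)^{3}},$$
and the integrand here is exactly the target integrand, so $I = \frac{14}{\left(a + 1\right)^{3}}$.

Setting $a = \frac{2}{3}$:
$$I = \frac{378}{125}.$$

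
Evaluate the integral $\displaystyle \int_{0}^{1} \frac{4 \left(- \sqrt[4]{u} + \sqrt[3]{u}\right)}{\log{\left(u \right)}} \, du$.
$- \log{\left(\frac{50625}{65536} \right)}$

Consider the one-parameter family: let $I(a) = \int_{0}^{1} \frac{4 \left(\sqrt[3]{u} - u^{a}\right)}{\log{\left(u \right)}} \, du$.

Since $\dfrac{\partial}{\partial a}\,u^{a} = u^{a} \ln u$, the $\ln u$ in the denominator cancels and
$$\frac{dI}{da} = \int_{0}^{1} -4 u^{a} \, du = -4 \left[\frac{u^{a+1}}{a+1}\right]_0^1 = - \frac{4}{a + 1}.$$

Integrating with respect to $a$ gives $I(a) = - \log{\left(\frac{81 \left(a + 1\right)^{4}}{256} \right)} + C$.

At $a = \frac{1}{3}$ the integrand is identically $0$, so $I(\frac{1}{3}) = 0$. The closed form gives $0$, hence $C = 0$.

Setting $a = \frac{1}{4}$:
$$I = - \log{\left(\frac{50625}{65536} \right)}.$$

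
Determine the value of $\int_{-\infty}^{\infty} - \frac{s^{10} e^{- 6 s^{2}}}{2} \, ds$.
$- \frac{35 \sqrt{6} \sqrt{\pi}}{110592}$

Begin with the known integral
$$J(a) = \int_{-\infty}^{\infty} - \frac{e^{- a s^{2}}}{2} \, ds = - \frac{\sqrt{\pi}}{2 \sqrt{a}}.$$

Differentiating under the integral sign brings down a factor of $(-s^2)$:
$$\frac{dJ}{da} = \int_{-\infty}^{\infty} \frac{s^{2} e^{- a s^{2}}}{2} \, ds = \frac{\sqrt{\pi}}{4 a^{\frac{3}{2}}}.$$

Repeating $5$ times in total — each differentiation brings down another $(-s^2)$ — gives
$$\frac{d^{5}J}{da^{5}} = \int_{-\infty}^{\infty} \frac{s^{10} e^{- a s^{2}}}{2} \, ds = \frac{945 \sqrt{\pi}}{64 a^{\frac{11}{2}}},$$
and the integrand here is $(-1)^{5}$ times the target integrand, so $I = (-1)^{5}\,\frac{d^{5}J}{da^{5}} = - \frac{945 \sqrt{\pi}}{64 a^{\frac{11}{2}}}$.

Setting $a = 6$:
$$I = - \frac{35 \sqrt{6} \sqrt{\pi}}{110592}.$$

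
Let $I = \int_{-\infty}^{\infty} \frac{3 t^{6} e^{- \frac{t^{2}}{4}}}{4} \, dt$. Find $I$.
$180 \sqrt{\pi}$

Begin with the known integral
$$J(a) = \int_{-\infty}^{\infty} \frac{3 e^{- a t^{2}}}{4} \, dt = \frac{3 \sqrt{\pi}}{4 \sqrt{a}}.$$

Differentiating under the integral sign brings down a factor of $(-t^2)$:
$$\frac{dJ}{da} = \int_{-\infty}^{\infty} - \frac{3 t^{2} e^{- a t^{2}}}{4} \, dt = - \frac{3 \sqrt{\pi}}{8 a^{\frac{3}{2}}}.$$

Repeating $3$ times in total — each differentiation brings down another $(-t^2)$ — gives
$$\frac{d^{3}J}{da^{3}} = \int_{-\infty}^{\infty} - \frac{3 t^{6} e^{- a t^{2}}}{4} \, dt = - \frac{45 \sqrt{\pi}}{32 a^{\frac{7}{2}}},$$
and the integrand here is $(-1)^{3}$ times the target integrand, so $I = (-1)^{3}\,\frac{d^{3}J}{da^{3}} = \frac{45 \sqrt{\pi}}{32 a^{\frac{7}{2}}}$.

Setting $a = \frac{1}{4}$:
$$I = 180 \sqrt{\pi}.$$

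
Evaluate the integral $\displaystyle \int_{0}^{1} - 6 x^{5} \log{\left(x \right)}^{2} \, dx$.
$- \frac{1}{18}$

Consider the simpler parametrised integral
$$J(a) = \int_{0}^{1} - 6 x^{a} \, dx = - \frac{6}{a + 1}.$$

Differentiating under the integral sign brings down a factor of $\ln x$:
$$\frac{dJ}{da} = \int_{0}^{1} - 6 x^{a} \log{\left(x \right)} \, dx = \frac{6}{\left(a + 1\right)^{2}}.$$

Repeating twice in total — each differentiation brings down another $\ln x$ — gives
$$\frac{d^{2}J}{da^{2}} = \int_{0}^{1} - 6 x^{a} \log{\left(x \right)}^{2} \, dx = - \frac{12}{\left(a + 1\right)^{3}},$$
and the integrand here is exactly the target integrand, so $I = - \frac{12}{\left(a + 1\right)^{3}}$.

Setting $a = 5$:
$$I = - \frac{1}{18}.$$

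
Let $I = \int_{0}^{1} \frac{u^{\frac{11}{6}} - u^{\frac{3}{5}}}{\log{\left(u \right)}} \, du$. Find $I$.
$- \log{\left(48 \right)} + \log{\left(85 \right)}$

Consider the one-parameter family: let $I(a) = \int_{0}^{1} \frac{u^{\frac{11}{6}} - u^{a}}{\log{\left(u \right)}} \, du$.

Since $\dfrac{\partial}{\partial a}\,u^{a} = u^{a} \ln u$, the $\ln u$ in the denominator cancels and
$$\frac{dI}{da} = \int_{0}^{1} -1 u^{a} \, du = -1 \left[\frac{u^{a+1}}{a+1}\right]_0^1 = - \frac{1}{a + 1}.$$

Integrating with respect to $a$ gives $I(a) = - \log{\left(\frac{6 a}{17} + \frac{6}{17} \right)} + C$.

At $a = \frac{11}{6}$ the integrand is identically $0$, so $I(\frac{11}{6}) = 0$. The closed form gives $0$, hence $C = 0$.

Setting $a = \frac{3}{5}$:
$$I = - \log{\left(48 \right)} + \log{\left(85 \right)}.$$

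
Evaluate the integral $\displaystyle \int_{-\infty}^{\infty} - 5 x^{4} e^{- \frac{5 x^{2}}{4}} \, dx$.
$- \frac{24 \sqrt{5} \sqrt{\pi}}{25}$

Begin with the known integral
$$J(a) = \int_{-\infty}^{\infty} - 5 e^{- a x^{2}} \, dx = - \frac{5 \sqrt{\pi}}{\sqrt{a}}.$$

Differentiating under the integral sign brings down a factor of $(-x^2)$:
$$\frac{dJ}{da} = \int_{-\infty}^{\infty} 5 x^{2} e^{- a x^{2}} \, dx = \frac{5 \sqrt{\pi}}{2 a^{\frac{3}{2}}}.$$

Repeating twice in total — each differentiation brings down another $(-x^2)$ — gives
$$\frac{d^{2}J}{da^{2}} = \int_{-\infty}^{\infty} - 5 x^{4} e^{- a x^{2}} \, dx = - \frac{15 \sqrt{\pi}}{4 a^{\frac{5}{2}}},$$
and the integrand here is exactly the target integrand, so $I = - \frac{15 \sqrt{\pi}}{4 a^{\frac{5}{2}}}$.

Setting $a = \frac{5}{4}$:
$$I = - \frac{24 \sqrt{5} \sqrt{\pi}}{25}.$$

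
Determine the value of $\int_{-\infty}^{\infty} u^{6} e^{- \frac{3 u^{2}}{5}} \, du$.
$\frac{625 \sqrt{15} \sqrt{\pi}}{216}$

Consider the simpler parametrised integral
$$J(a) = \int_{-\infty}^{\infty} e^{- a u^{2}} \, du = \frac{\sqrt{\pi}}{\sqrt{a}}.$$

Differentiating under the integral sign brings down a factor of $(-u^2)$:
$$\frac{dJ}{da} = \int_{-\infty}^{\infty} - u^{2} e^{- a u^{2}} \, du = - \frac{\sqrt{\pi}}{2 a^{\frac{3}{2}}}.$$

Repeating $3$ times in total — each differentiation brings down another $(-u^2)$ — gives
$$\frac{d^{3}J}{da^{3}} = \int_{-\infty}^{\infty} - u^{6} e^{- a u^{2}} \, du = - \frac{15 \sqrt{\pi}}{8 a^{\frac{7}{2}}},$$
and the integrand here is $(-1)^{3}$ times the target integrand, so $I = (-1)^{3}\,\frac{d^{3}J}{da^{3}} = \frac{15 \sqrt{\pi}}{8 a^{\frac{7}{2}}}$.

Setting $a = \frac{3}{5}$:
$$I = \frac{625 \sqrt{15} \sqrt{\pi}}{216}.$$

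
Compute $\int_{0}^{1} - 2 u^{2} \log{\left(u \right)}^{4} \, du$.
$- \frac{16}{81}$

Begin with the known integral
$$J(a) = \int_{0}^{1} - 2 u^{a} \, du = - \frac{2}{a + 1}.$$

Differentiating under the integral sign brings down a factor of $\ln u$:
$$\frac{dJ}{da} = \int_{0}^{1} - 2 u^{a} \log{\left(u \right)} \, du = \frac{2}{\left(a + 1\right)^{2}}.$$

Repeating $4$ times in total — each differentiation brings down another $\ln u$ — gives
$$\frac{d^{4}J}{da^{4}} = \int_{0}^{1} - 2 u^{a} \log{\left(u \right)}^{4} \, du = - \frac{48}{\left(a + 1\right)^{5}},$$
and the integrand here is exactly the target integrand, so $I = - \frac{48}{\left(a + 1\right)^{5}}$.

Setting $a = 2$:
$$I = - \frac{16}{81}.$$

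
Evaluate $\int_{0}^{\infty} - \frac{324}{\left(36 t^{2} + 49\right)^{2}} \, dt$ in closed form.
$- \frac{27 \pi}{686}$

Recall the elementary integral
$$J(a) = \int_{0}^{\infty} - \frac{1}{4 \left(a^{2} + t^{2}\right)} \, dt = - \frac{\pi}{8 a}.$$

Differentiating under the integral sign with respect to $a$,
$$\frac{dJ}{da} = \int_{0}^{\infty} \frac{a}{2 \left(a^{2} + t^{2}\right)^{2}} \, dt = \frac{\pi}{8 a^{2}},$$
so $\int_{0}^{\infty} - \frac{1}{4 \left(a^{2} + t^{2}\right)^{2}} \, dt = - \frac{\pi}{16 a^{3}}$.

Setting $a = \frac{7}{6}$:
$$I = - \frac{27 \pi}{686}.$$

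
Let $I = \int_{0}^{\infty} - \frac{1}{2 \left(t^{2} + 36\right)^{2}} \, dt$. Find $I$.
$- \frac{\pi}{1728}$

Start from the standard arctangent integral
$$J(a) = \int_{0}^{\infty} - \frac{1}{2 \left(a^{2} + t^{2}\right)} \, dt = - \frac{\pi}{4 a}.$$

Differentiating under the integral sign with respect to $a$,
$$\frac{dJ}{da} = \int_{0}^{\infty} \frac{a}{\left(a^{2} + t^{2}\right)^{2}} \, dt = \frac{\pi}{4 a^{2}},$$
so $\int_{0}^{\infty} - \frac{1}{2 \left(a^{2} + t^{2}\right)^{2}} \, dt = - \frac{\pi}{8 a^{3}}$.

Setting $a = 6$:
$$I = - \frac{\pi}{1728}.$$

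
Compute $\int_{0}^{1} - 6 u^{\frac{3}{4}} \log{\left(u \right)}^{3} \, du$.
$\frac{9216}{2401}$

Begin with the known integral
$$J(a) = \int_{0}^{1} - 6 u^{a} \, du = - \frac{6}{a + 1}.$$

Differentiating under the integral sign brings down a factor of $\ln u$:
$$\frac{dJ}{da} = \int_{0}^{1} - 6 u^{a} \log{\left(u \right)} \, du = \frac{6}{\left(a + 1\right)^{2}}.$$

Repeating $3$ times in total — each differentiation brings down another $\ln u$ — gives
$$\frac{d^{3}J}{da^{3}} = \int_{0}^{1} - 6 u^{a} \log{\left(u \right)}^{3} \, du = \frac{36}{\left(a + 1\right)^{4}},$$
and the integrand here is exactly the target integrand, so $I = \frac{36}{\left(a + 1\right)^{4}}$.

Setting $a = \frac{3}{4}$:
$$I = \frac{9216}{2401}.$$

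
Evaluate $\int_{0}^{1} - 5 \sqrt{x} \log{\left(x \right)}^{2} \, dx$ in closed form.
$- \frac{80}{27}$

Start from the elementary integral
$$J(a) = \int_{0}^{1} - 5 x^{a} \, dx = - \frac{5}{a + 1}.$$

Differentiating under the integral sign brings down a factor of $\ln x$:
$$\frac{dJ}{da} = \int_{0}^{1} - 5 x^{a} \log{\left(x \right)} \, dx = \frac{5}{\left(a + 1\right)^{2}}.$$

Repeating twice in total — each differentiation brings down another $\ln x$ — gives
$$\frac{d^{2}J}{da^{2}} = \int_{0}^{1} - 5 x^{a} \log{\left(x \right)}^{2} \, dx = - \frac{10}{\left(a + 1\right)^{3}},$$
and the integrand here is exactly the target integrand, so $I = - \frac{10}{\left(a + 1\right)^{3}}$.

Setting $a = \frac{1}{2}$:
$$I = - \frac{80}{27}.$$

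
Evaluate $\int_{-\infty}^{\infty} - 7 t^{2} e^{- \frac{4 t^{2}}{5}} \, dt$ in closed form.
$- \frac{35 \sqrt{5} \sqrt{\pi}}{16}$

Start from the elementary integral
$$J(a) = \int_{-\infty}^{\infty} - 7 e^{- a t^{2}} \, dt = - \frac{7 \sqrt{\pi}}{\sqrt{a}}.$$

Differentiating under the integral sign brings down a factor of $(-t^2)$:
$$\frac{dJ}{da} = \int_{-\infty}^{\infty} 7 t^{2} e^{- a t^{2}} \, dt = \frac{7 \sqrt{\pi}}{2 a^{\frac{3}{2}}}.$$

The integral on the left is $-I$, so $I = - \frac{7 \sqrt{\pi}}{2 a^{\frac{3}{2}}}$.

Setting $a = \frac{4}{5}$:
$$I = - \frac{35 \sqrt{5} \sqrt{\pi}}{16}.$$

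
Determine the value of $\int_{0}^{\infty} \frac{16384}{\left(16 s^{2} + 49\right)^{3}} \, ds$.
$\frac{768 \pi}{16807}$

Begin with the known result
$$J(a) = \int_{0}^{\infty} \frac{4}{a^{2} + s^{2}} \, ds = \frac{2 \pi}{a}.$$

Differentiating under the integral sign with respect to $a$,
$$\frac{dJ}{da} = \int_{0}^{\infty} - \frac{8 a}{\left(a^{2} + s^{2}\right)^{2}} \, ds = - \frac{2 \pi}{a^{2}},$$
so $\int_{0}^{\infty} \frac{4}{\left(a^{2} + s^{2}\right)^{2}} \, ds = \frac{\pi}{a^{3}}$.

Repeating — each differentiation of $1/(s^2+a^2)^j$ produces $-2ja/(s^2+a^2)^{j+1}$ — and dividing through by $-2ja$ at each step yields, after $2$ differentiations in total,
$$\int_{0}^{\infty} \frac{4}{\left(a^{2} + s^{2}\right)^{3}} \, ds = \frac{3 \pi}{4 a^{5}}.$$

Setting $a = \frac{7}{4}$:
$$I = \frac{768 \pi}{16807}.$$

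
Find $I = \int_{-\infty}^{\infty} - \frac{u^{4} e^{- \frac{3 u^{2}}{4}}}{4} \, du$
$- \frac{2 \sqrt{3} \sqrt{\pi}}{9}$

Start from the elementary integral
$$J(a) = \int_{-\infty}^{\infty} - \frac{e^{- a u^{2}}}{4} \, du = - \frac{\sqrt{\pi}}{4 \sqrt{a}}.$$

Differentiating under the integral sign brings down a factor of $(-u^2)$:
$$\frac{dJ}{da} = \int_{-\infty}^{\infty} \frac{u^{2} e^{- a u^{2}}}{4} \, du = \frac{\sqrt{\pi}}{8 a^{\frac{3}{2}}}.$$

Repeating twice in total — each differentiation brings down another $(-u^2)$ — gives
$$\frac{d^{2}J}{da^{2}} = \int_{-\infty}^{\infty} - \frac{u^{4} e^{- a u^{2}}}{4} \, du = - \frac{3 \sqrt{\pi}}{16 a^{\frac{5}{2}}},$$
and the integrand here is exactly the target integrand, so $I = - \frac{3 \sqrt{\pi}}{16 a^{\frac{5}{2}}}$.

Setting $a = \frac{3}{4}$:
$$I = - \frac{2 \sqrt{3} \sqrt{\pi}}{9}.$$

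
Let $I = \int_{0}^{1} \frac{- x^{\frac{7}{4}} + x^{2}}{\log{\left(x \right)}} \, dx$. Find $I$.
$\log{\left(\frac{12}{11} \right)}$

Consider the one-parameter family: let $I(a) = \int_{0}^{1} \frac{- x^{\frac{7}{4}} + x^{a}}{\log{\left(x \right)}} \, dx$.

Since $\dfrac{\partial}{\partial a}\,x^{a} = x^{a} \ln x$, the $\ln x$ in the denominator cancels and
$$\frac{dI}{da} = \int_{0}^{1} x^{a} \, dx = \left[\frac{x^{a+1}}{a+1}\right]_0^1 = \frac{1}{a + 1}.$$

Integrating with respect to $a$ gives $I(a) = \log{\left(\frac{4 a}{11} + \frac{4}{11} \right)} + C$.

At $a = \frac{7}{4}$ the integrand is identically $0$, so $I(\frac{7}{4}) = 0$. The closed form gives $0$, hence $C = 0$.

Setting $a = 2$:
$$I = \log{\left(\frac{12}{11} \right)}.$$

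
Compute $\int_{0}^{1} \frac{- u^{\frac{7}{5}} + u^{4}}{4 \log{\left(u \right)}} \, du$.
$- \frac{\log{\left(12 \right)}}{4} + \frac{\log{\left(5 \right)}}{2}$

Introduce a parameter $a$ in the exponent: let $I(a) = \int_{0}^{1} \frac{- u^{\frac{7}{5}} + u^{a}}{4 \log{\left(u \right)}} \, du$.

Since $\dfrac{\partial}{\partial a}\,u^{a} = u^{a} \ln u$, the $\ln u$ in the denominator cancels and
$$\frac{dI}{da} = \int_{0}^{1} \frac{1}{4} u^{a} \, du = \frac{1}{4} \left[\frac{u^{a+1}}{a+1}\right]_0^1 = \frac{1}{4 \left(a + 1\right)}.$$

Integrating with respect to $a$ gives $I(a) = \frac{\log{\left(a + 1 \right)}}{4} - \frac{\log{\left(12 \right)}}{4} + \frac{\log{\left(5 \right)}}{4} + C$.

At $a = \frac{7}{5}$ the integrand is identically $0$, so $I(\frac{7}{5}) = 0$. The closed form gives $0$, hence $C = 0$.

Setting $a = 4$:
$$I = - \frac{\log{\left(12 \right)}}{4} + \frac{\log{\left(5 \right)}}{2}.$$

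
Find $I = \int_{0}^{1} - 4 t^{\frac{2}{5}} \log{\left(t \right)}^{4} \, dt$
$- \frac{300000}{16807}$

Consider the simpler parametrised integral
$$J(a) = \int_{0}^{1} - 4 t^{a} \, dt = - \frac{4}{a + 1}.$$

Differentiating under the integral sign brings down a factor of $\ln t$:
$$\frac{dJ}{da} = \int_{0}^{1} - 4 t^{a} \log{\left(t \right)} \, dt = \frac{4}{\left(a + 1\right)^{2}}.$$

Repeating $4$ times in total — each differentiation brings down another $\ln t$ — gives
$$\frac{d^{4}J}{da^{4}} = \int_{0}^{1} - 4 t^{a} \log{\left(t \right)}^{4} \, dt = - \frac{96}{\left(a + 1\right)^{5}},$$
and the integrand here is exactly the target integrand, so $I = - \frac{96}{\left(a + 1\right)^{5}}$.

Setting $a = \frac{2}{5}$:
$$I = - \frac{300000}{16807}.$$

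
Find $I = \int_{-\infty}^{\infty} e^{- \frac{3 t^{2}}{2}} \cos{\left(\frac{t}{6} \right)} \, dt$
$\frac{\sqrt{6} \sqrt{\pi}}{3 e^{\frac{1}{216}}}$

Define $I(b) = \int_{-\infty}^{\infty} e^{- \frac{3 t^{2}}{2}} \cos{\left(b t \right)} \, dt$.

Differentiating under the integral sign,
$$I'(b) = \int_{-\infty}^{\infty} - t e^{- \frac{3 t^{2}}{2}} \sin{\left(b t \right)} \, dt.$$

Integrate $\int_{-\infty}^{\infty} t \sin(b t)\, e^{- \frac{3 t^{2}}{2}}\, dt$ by parts with $u = \sin(b t)$ and $dv = t\, e^{- \frac{3 t^{2}}{2}}\, dt$, giving $v = - \frac{e^{- \frac{3 t^{2}}{2}}}{3}$. The boundary term vanishes and
$$\int_{-\infty}^{\infty} t \sin(b t)\, e^{- \frac{3 t^{2}}{2}}\, dt = \frac{b}{3} \int_{-\infty}^{\infty} \cos(b t)\, e^{- \frac{3 t^{2}}{2}}\, dt,$$
so $I'(b) = - \frac{b}{3}\, I(b)$.

This is a separable first-order ODE; solving with the initial condition $I(0) = \int_{-\infty}^{\infty} e^{- \frac{3 t^{2}}{2}}\,dt = \frac{\sqrt{6} \sqrt{\pi}}{3}$ gives
$$I(b) = \frac{\sqrt{6} \sqrt{\pi} e^{- \frac{b^{2}}{6}}}{3}.$$

Setting $b = \frac{1}{6}$:
$$I = \frac{\sqrt{6} \sqrt{\pi}}{3 e^{\frac{1}{216}}}.$$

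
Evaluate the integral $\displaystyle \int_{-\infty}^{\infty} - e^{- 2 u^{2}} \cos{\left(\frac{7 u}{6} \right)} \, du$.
$- \frac{\sqrt{2} \sqrt{\pi}}{2 e^{\frac{49}{288}}}$

Treat the cosine frequency as a parameter and define $I(b) = \int_{-\infty}^{\infty} - e^{- 2 u^{2}} \cos{\left(b u \right)} \, du$.

Differentiating under the integral sign,
$$I'(b) = \int_{-\infty}^{\infty} u e^{- 2 u^{2}} \sin{\left(b u \right)} \, du.$$

Integrate $\int_{-\infty}^{\infty} u \sin(b u)\, e^{- 2 u^{2}}\, du$ by parts with $w = \sin(b u)$ and $dv = u\, e^{- 2 u^{2}}\, du$, giving $v = - \frac{e^{- 2 u^{2}}}{4}$. The boundary term vanishes and
$$\int_{-\infty}^{\infty} u \sin(b u)\, e^{- 2 u^{2}}\, du = \frac{b}{4} \int_{-\infty}^{\infty} \cos(b u)\, e^{- 2 u^{2}}\, du,$$
so $I'(b) = - \frac{b}{4}\, I(b)$.

This is a separable first-order ODE; solving with the initial condition $I(0) = \int_{-\infty}^{\infty} - e^{- 2 u^{2}}\,du = - \frac{\sqrt{2} \sqrt{\pi}}{2}$ gives
$$I(b) = - \frac{\sqrt{2} \sqrt{\pi} e^{- \frac{b^{2}}{8}}}{2}.$$

Setting $b = \frac{7}{6}$:
$$I = - \frac{\sqrt{2} \sqrt{\pi}}{2 e^{\frac{49}{288}}}.$$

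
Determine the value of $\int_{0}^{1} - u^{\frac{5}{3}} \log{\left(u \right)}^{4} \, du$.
$- \frac{729}{4096}$

Begin with the known integral
$$J(a) = \int_{0}^{1} - u^{a} \, du = - \frac{1}{a + 1}.$$

Differentiating under the integral sign brings down a factor of $\ln u$:
$$\frac{dJ}{da} = \int_{0}^{1} - u^{a} \log{\left(u \right)} \, du = \frac{1}{\left(a + 1\right)^{2}}.$$

Repeating $4$ times in total — each differentiation brings down another $\ln u$ — gives
$$\frac{d^{4}J}{da^{4}} = \int_{0}^{1} - u^{a} \log{\left(u \right)}^{4} \, du = - \frac{24}{\left(a + 1\right)^{5}},$$
and the integrand here is exactly the target integrand, so $I = - \frac{24}{\left(a + 1\right)^{5}}$.

Setting $a = \frac{5}{3}$:
$$I = - \frac{729}{4096}.$$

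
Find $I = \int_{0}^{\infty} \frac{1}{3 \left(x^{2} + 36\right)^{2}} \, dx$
$\frac{\pi}{2592}$

Recall the elementary integral
$$J(a) = \int_{0}^{\infty} \frac{1}{3 \left(a^{2} + x^{2}\right)} \, dx = \frac{\pi}{6 a}.$$

Differentiating under the integral sign with respect to $a$,
$$\frac{dJ}{da} = \int_{0}^{\infty} - \frac{2 a}{3 \left(a^{2} + x^{2}\right)^{2}} \, dx = - \frac{\pi}{6 a^{2}},$$
so $\int_{0}^{\infty} \frac{1}{3 \left(a^{2} + x^{2}\right)^{2}} \, dx = \frac{\pi}{12 a^{3}}$.

Setting $a = 6$:
$$I = \frac{\pi}{2592}.$$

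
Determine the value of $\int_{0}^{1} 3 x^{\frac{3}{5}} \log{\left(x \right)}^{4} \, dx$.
$\frac{28125}{4096}$

Begin with the known integral
$$J(a) = \int_{0}^{1} 3 x^{a} \, dx = \frac{3}{a + 1}.$$

Differentiating under the integral sign brings down a factor of $\ln x$:
$$\frac{dJ}{da} = \int_{0}^{1} 3 x^{a} \log{\left(x \right)} \, dx = - \frac{3}{\left(a + 1\right)^{2}}.$$

Repeating $4$ times in total — each differentiation brings down another $\ln x$ — gives
$$\frac{d^{4}J}{da^{4}} = \int_{0}^{1} 3 x^{a} \log{\left(x \right)}^{4} \, dx = \frac{72}{\left(a + 1\right)^{5}},$$
and the integrand here is exactly the target integrand, so $I = \frac{72}{\left(a + 1\right)^{5}}$.

Setting $a = \frac{3}{5}$:
$$I = \frac{28125}{4096}.$$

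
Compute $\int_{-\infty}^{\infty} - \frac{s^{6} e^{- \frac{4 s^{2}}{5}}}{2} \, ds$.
$- \frac{1875 \sqrt{5} \sqrt{\pi}}{2048}$

Consider the simpler parametrised integral
$$J(a) = \int_{-\infty}^{\infty} - \frac{e^{- a s^{2}}}{2} \, ds = - \frac{\sqrt{\pi}}{2 \sqrt{a}}.$$

Differentiating under the integral sign brings down a factor of $(-s^2)$:
$$\frac{dJ}{da} = \int_{-\infty}^{\infty} \frac{s^{2} e^{- a s^{2}}}{2} \, ds = \frac{\sqrt{\pi}}{4 a^{\frac{3}{2}}}.$$

Repeating $3$ times in total — each differentiation brings down another $(-s^2)$ — gives
$$\frac{d^{3}J}{da^{3}} = \int_{-\infty}^{\infty} \frac{s^{6} e^{- a s^{2}}}{2} \, ds = \frac{15 \sqrt{\pi}}{16 a^{\frac{7}{2}}},$$
and the integrand here is $(-1)^{3}$ times the target integrand, so $I = (-1)^{3}\,\frac{d^{3}J}{da^{3}} = - \frac{15 \sqrt{\pi}}{16 a^{\frac{7}{2}}}$.

Setting $a = \frac{4}{5}$:
$$I = - \frac{1875 \sqrt{5} \sqrt{\pi}}{2048}.$$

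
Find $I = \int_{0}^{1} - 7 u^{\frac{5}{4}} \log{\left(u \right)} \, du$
$\frac{112}{81}$

Begin with the known integral
$$J(a) = \int_{0}^{1} - 7 u^{a} \, du = - \frac{7}{a + 1}.$$

Differentiating under the integral sign brings down a factor of $\ln u$:
$$\frac{dJ}{da} = \int_{0}^{1} - 7 u^{a} \log{\left(u \right)} \, du = \frac{7}{\left(a + 1\right)^{2}}.$$

The integral on the left is $I$, so $I = \frac{7}{\left(a + 1\right)^{2}}$.

Setting $a = \frac{5}{4}$:
$$I = \frac{112}{81}.$$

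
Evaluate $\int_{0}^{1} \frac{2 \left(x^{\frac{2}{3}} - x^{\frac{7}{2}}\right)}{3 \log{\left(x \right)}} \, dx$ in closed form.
$\log{\left(\frac{10^{\frac{2}{3}}}{9} \right)}$

Replace the exponent $\frac{7}{2}$ by a parameter $a$: let $I(a) = \int_{0}^{1} \frac{2 \left(x^{\frac{2}{3}} - x^{a}\right)}{3 \log{\left(x \right)}} \, dx$.

Since $\dfrac{\partial}{\partial a}\,x^{a} = x^{a} \ln x$, the $\ln x$ in the denominator cancels and
$$\frac{dI}{da} = \int_{0}^{1} - \frac{2}{3} x^{a} \, dx = - \frac{2}{3} \left[\frac{x^{a+1}}{a+1}\right]_0^1 = - \frac{2}{3 a + 3}.$$

Integrating with respect to $a$ gives $I(a) = - \frac{2 \log{\left(a + 1 \right)}}{3} - \frac{2 \log{\left(3 \right)}}{3} + \frac{2 \log{\left(5 \right)}}{3} + C$.

At $a = \frac{2}{3}$ the integrand is identically $0$, so $I(\frac{2}{3}) = 0$. The closed form gives $0$, hence $C = 0$.

Setting $a = \frac{7}{2}$:
$$I = \log{\left(\frac{10^{\frac{2}{3}}}{9} \right)}.$$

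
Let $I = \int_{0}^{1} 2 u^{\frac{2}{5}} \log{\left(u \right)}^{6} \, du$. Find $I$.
$\frac{112500000}{823543}$

Begin with the known integral
$$J(a) = \int_{0}^{1} 2 u^{a} \, du = \frac{2}{a + 1}.$$

Differentiating under the integral sign brings down a factor of $\ln u$:
$$\frac{dJ}{da} = \int_{0}^{1} 2 u^{a} \log{\left(u \right)} \, du = - \frac{2}{\left(a + 1\right)^{2}}.$$

Repeating $6$ times in total — each differentiation brings down another $\ln u$ — gives
$$\frac{d^{6}J}{da^{6}} = \int_{0}^{1} 2 u^{a} \log{\left(u \right)}^{6} \, du = \frac{1440}{\left(a + 1\right)^{7}},$$
and the integrand here is exactly the target integrand, so $I = \frac{1440}{\left(a + 1\right)^{7}}$.

Setting $a = \frac{2}{5}$:
$$I = \frac{112500000}{823543}.$$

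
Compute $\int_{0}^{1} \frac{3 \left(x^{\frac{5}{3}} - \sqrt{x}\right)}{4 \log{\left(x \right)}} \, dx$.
$\log{\left(\frac{8 \sqrt{3}}{9} \right)}$

Replace the exponent $\frac{5}{3}$ by a parameter $a$: let $I(a) = \int_{0}^{1} \frac{3 \left(- \sqrt{x} + x^{a}\right)}{4 \log{\left(x \right)}} \, dx$.

Since $\dfrac{\partial}{\partial a}\,x^{a} = x^{a} \ln x$, the $\ln x$ in the denominator cancels and
$$\frac{dI}{da} = \int_{0}^{1} \frac{3}{4} x^{a} \, dx = \frac{3}{4} \left[\frac{x^{a+1}}{a+1}\right]_0^1 = \frac{3}{4 \left(a + 1\right)}.$$

Integrating with respect to $a$ gives $I(a) = \log{\left(\frac{2^{\frac{3}{4}} \sqrt[4]{3} \left(a + 1\right)^{\frac{3}{4}}}{3} \right)} + C$.

At $a = \frac{1}{2}$ the integrand is identically $0$, so $I(\frac{1}{2}) = 0$. The closed form gives $0$, hence $C = 0$.

Setting $a = \frac{5}{3}$:
$$I = \log{\left(\frac{8 \sqrt{3}}{9} \right)}.$$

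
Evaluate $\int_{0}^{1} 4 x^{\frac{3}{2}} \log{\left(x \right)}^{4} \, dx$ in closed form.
$\frac{3072}{3125}$

Start from the elementary integral
$$J(a) = \int_{0}^{1} 4 x^{a} \, dx = \frac{4}{a + 1}.$$

Differentiating under the integral sign brings down a factor of $\ln x$:
$$\frac{dJ}{da} = \int_{0}^{1} 4 x^{a} \log{\left(x \right)} \, dx = - \frac{4}{\left(a + 1\right)^{2}}.$$

Repeating $4$ times in total — each differentiation brings down another $\ln x$ — gives
$$\frac{d^{4}J}{da^{4}} = \int_{0}^{1} 4 x^{a} \log{\left(x \right)}^{4} \, dx = \frac{96}{\left(a + 1\right)^{5}},$$
and the integrand here is exactly the target integrand, so $I = \frac{96}{\left(a + 1\right)^{5}}$.

Setting $a = \frac{3}{2}$:
$$I = \frac{3072}{3125}.$$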